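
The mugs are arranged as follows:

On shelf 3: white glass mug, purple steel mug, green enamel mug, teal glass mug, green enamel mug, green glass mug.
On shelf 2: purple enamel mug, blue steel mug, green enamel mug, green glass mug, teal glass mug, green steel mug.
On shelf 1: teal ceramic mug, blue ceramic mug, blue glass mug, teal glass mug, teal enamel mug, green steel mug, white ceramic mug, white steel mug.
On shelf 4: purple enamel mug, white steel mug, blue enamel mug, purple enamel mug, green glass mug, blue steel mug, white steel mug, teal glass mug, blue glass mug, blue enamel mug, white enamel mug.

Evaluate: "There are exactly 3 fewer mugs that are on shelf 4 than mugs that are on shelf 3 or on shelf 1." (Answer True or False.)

|mugs on shelf 4| = 11.
|mugs on shelf 3 or on shelf 1| = 14.
The claim requires 14 − 11 (= 3) to equal 3, which holds.

True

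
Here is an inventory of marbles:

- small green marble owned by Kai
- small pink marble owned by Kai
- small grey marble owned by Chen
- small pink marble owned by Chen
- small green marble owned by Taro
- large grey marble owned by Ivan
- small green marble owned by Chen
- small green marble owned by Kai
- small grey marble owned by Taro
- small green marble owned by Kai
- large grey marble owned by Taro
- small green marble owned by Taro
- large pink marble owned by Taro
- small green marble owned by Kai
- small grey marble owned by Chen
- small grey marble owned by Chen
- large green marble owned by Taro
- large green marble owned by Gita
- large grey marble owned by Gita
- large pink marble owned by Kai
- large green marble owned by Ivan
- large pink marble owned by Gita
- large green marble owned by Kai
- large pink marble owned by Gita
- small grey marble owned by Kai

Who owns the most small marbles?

Counts by owner (restricted to small marbles): Kai→6, Chen→5, Taro→3, Gita→0, Ivan→0.
The maximum is 6, held uniquely by Kai.

Kai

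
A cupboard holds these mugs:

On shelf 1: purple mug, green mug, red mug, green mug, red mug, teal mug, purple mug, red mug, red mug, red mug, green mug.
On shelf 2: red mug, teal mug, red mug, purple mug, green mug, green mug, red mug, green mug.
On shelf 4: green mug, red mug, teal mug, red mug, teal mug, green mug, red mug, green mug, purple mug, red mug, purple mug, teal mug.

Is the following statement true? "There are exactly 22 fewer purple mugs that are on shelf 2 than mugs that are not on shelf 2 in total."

|purple mugs on shelf 2| = 1.
|mugs that are not on shelf 2| = 23.
The claim requires 23 − 1 (= 22) to equal 22, which holds.

True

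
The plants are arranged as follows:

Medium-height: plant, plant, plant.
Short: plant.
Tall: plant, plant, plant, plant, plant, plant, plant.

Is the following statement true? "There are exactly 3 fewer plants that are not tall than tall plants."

True

plants that are not tall: 4.
tall plants: 7.
The claim requires 7 − 4 (= 3) to equal 3, which holds.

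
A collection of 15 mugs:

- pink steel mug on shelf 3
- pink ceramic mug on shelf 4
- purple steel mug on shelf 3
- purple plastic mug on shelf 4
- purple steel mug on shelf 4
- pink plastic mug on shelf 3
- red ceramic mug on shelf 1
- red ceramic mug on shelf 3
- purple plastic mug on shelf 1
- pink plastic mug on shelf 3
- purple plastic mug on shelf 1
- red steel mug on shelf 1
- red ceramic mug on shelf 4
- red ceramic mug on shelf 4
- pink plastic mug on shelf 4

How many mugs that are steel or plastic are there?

10

plastic: 6; steel: 4; together 6 + 4 = 10.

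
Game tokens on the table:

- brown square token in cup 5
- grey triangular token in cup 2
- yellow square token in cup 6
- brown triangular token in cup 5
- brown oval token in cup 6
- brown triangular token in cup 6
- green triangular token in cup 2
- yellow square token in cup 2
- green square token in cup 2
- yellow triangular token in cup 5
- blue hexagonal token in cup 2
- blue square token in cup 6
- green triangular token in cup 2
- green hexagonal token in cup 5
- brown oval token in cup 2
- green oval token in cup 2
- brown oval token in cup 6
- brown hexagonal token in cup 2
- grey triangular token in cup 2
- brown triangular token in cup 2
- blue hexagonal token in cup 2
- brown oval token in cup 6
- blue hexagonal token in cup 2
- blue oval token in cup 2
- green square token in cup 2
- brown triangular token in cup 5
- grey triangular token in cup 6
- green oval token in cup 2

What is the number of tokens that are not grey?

Total tokens: 28; with the excluded value: 3; remaining 28 − 3 = 25.

25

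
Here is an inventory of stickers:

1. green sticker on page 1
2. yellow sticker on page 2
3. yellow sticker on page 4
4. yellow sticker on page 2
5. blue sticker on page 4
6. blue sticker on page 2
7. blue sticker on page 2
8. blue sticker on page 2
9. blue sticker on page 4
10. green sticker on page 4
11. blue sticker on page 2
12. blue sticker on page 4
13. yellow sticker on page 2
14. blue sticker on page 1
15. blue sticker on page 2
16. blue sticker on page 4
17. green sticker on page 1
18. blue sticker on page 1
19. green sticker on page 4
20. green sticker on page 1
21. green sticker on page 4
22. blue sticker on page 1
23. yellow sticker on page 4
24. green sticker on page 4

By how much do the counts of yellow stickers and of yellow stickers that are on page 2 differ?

yellow stickers: 5. yellow stickers on page 2: 3.
|5 − 3| = 5 − 3 = 2.

2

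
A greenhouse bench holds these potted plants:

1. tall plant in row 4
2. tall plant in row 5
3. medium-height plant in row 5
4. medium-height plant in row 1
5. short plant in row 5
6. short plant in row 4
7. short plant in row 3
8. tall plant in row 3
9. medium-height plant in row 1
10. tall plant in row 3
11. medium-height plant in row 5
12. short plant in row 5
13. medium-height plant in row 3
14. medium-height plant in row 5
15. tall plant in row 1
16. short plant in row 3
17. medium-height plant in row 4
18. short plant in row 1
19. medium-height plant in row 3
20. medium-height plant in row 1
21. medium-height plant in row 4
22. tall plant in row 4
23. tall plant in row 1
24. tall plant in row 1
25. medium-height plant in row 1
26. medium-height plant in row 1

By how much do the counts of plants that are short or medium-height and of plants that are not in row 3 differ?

2

plants that are short or medium-height: 18. plants that are not in row 3: 20.
|18 − 20| = 20 − 18 = 2.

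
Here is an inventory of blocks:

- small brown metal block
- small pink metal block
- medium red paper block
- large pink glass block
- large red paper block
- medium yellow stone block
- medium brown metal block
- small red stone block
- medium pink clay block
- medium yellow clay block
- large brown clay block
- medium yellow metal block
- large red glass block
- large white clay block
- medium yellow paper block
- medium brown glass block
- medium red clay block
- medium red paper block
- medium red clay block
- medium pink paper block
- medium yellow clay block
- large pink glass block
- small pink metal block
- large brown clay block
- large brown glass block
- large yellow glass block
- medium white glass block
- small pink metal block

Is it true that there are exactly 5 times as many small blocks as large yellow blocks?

True

small blocks: 5.
large yellow blocks: 1.
The claim requires 5 = 5 × 1 = 5, which holds.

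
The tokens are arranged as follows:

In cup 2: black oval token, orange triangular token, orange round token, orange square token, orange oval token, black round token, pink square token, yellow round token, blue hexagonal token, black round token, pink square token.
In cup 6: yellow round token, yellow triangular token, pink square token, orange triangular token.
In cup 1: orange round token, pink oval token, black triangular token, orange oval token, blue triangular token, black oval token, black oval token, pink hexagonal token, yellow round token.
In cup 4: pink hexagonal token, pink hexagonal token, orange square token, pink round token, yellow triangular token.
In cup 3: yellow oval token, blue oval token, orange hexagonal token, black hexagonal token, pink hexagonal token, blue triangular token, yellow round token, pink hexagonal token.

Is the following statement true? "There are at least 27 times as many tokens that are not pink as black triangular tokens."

True

|tokens that are not pink| = 27.
|black triangular tokens| = 1.
The claim requires 27 ≥ 27 × 1 = 27, which holds.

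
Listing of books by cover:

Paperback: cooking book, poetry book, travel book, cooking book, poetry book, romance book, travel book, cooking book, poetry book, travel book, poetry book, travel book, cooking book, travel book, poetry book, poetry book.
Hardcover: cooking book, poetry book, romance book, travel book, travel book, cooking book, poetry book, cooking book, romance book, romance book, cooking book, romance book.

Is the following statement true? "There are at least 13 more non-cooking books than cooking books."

False

non-cooking books: 20.
cooking books: 8.
The claim requires 20 − 8 = 12 ≥ 13, which does not hold.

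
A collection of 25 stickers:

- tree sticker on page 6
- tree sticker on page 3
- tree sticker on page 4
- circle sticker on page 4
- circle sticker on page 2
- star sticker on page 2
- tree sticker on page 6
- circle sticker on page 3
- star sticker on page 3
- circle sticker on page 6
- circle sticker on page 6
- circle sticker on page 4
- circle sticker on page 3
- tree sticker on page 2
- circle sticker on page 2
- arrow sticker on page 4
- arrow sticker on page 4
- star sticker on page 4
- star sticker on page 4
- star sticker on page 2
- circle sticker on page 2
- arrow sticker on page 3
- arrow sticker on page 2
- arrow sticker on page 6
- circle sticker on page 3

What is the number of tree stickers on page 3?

1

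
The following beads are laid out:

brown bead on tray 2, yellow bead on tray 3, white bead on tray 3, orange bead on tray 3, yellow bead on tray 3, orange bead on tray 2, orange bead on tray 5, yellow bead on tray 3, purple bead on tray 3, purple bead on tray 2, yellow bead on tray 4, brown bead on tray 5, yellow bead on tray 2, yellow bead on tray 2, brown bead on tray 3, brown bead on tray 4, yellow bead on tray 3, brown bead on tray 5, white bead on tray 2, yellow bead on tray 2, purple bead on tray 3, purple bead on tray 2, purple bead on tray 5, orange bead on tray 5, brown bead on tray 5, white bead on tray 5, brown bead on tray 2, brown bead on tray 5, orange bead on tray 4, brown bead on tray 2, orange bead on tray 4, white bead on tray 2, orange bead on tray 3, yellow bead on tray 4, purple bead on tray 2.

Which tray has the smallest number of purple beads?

tray 4

Counts by tray (restricted to purple beads): tray 2→3, tray 3→2, tray 5→1, tray 4→0.
The minimum is 0, held uniquely by tray 4.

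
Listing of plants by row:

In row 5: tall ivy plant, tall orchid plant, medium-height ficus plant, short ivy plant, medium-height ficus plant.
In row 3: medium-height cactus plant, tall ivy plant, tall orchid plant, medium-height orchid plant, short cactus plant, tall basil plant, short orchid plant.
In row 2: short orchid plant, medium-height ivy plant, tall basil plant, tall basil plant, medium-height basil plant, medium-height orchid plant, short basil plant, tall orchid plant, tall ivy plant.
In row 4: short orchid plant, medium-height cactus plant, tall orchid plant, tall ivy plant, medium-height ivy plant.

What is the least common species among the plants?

ficus

Counts by species: orchid 9, ivy 7, basil 5, cactus 3, ficus 2.
The minimum is 2, held uniquely by ficus.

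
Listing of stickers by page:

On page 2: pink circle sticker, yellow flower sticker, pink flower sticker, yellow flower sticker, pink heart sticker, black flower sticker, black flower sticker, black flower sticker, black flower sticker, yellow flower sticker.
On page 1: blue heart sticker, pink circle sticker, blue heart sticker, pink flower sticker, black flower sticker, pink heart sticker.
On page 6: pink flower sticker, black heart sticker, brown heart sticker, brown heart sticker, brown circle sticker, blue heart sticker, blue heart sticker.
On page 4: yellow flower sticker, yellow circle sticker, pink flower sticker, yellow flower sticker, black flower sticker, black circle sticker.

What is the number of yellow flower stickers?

5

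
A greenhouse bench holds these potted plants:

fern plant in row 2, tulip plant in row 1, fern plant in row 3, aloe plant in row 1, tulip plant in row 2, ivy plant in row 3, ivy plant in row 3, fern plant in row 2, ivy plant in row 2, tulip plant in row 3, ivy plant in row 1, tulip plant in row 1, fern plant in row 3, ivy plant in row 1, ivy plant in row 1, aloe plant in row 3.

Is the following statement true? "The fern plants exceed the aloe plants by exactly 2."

|fern plants| = 4.
|aloe plants| = 2.
The claim requires 4 − 2 (= 2) to equal 2, which holds.

True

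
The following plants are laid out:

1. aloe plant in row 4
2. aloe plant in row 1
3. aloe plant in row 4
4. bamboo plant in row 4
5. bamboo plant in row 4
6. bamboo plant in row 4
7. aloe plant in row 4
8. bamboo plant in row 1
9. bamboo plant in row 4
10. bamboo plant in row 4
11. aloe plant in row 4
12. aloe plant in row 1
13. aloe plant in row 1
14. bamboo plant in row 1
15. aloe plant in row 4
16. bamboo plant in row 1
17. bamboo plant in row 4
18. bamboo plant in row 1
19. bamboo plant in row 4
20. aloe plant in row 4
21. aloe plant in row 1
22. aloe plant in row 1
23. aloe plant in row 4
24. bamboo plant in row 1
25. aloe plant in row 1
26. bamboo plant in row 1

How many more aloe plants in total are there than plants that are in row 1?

aloe plants: 13.
plants in row 1: 12.
13 − 12 = 1.

1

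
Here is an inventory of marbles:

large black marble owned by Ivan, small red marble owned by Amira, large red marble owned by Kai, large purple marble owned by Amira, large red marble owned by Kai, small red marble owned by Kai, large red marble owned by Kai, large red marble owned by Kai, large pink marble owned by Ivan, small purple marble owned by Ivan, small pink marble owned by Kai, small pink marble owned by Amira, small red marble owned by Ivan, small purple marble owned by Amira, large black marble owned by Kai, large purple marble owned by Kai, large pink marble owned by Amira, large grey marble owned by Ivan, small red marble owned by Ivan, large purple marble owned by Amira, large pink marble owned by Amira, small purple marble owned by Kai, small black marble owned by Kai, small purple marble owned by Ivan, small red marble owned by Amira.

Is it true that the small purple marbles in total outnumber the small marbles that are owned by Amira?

False

|small purple marbles| = 4.
|small marbles owned by Amira| = 4.
The claim requires 4 > 4, which does not hold.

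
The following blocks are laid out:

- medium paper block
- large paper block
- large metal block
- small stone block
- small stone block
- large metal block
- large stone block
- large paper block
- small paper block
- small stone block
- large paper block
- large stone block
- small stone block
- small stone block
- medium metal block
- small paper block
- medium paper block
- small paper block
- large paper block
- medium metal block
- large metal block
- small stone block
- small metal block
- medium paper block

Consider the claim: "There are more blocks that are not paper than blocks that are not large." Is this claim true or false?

False

blocks that are not paper: 14.
blocks that are not large: 15.
The claim requires 14 > 15, which does not hold.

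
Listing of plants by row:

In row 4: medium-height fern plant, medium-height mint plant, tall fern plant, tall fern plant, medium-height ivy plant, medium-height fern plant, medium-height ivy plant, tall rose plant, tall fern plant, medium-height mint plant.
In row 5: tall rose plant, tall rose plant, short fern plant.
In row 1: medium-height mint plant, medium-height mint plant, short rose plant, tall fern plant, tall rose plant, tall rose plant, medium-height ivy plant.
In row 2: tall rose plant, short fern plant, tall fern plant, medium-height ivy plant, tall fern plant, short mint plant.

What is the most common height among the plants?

Counts by height: tall 12, medium-height 10, short 4.
The maximum is 12, held uniquely by tall.

tall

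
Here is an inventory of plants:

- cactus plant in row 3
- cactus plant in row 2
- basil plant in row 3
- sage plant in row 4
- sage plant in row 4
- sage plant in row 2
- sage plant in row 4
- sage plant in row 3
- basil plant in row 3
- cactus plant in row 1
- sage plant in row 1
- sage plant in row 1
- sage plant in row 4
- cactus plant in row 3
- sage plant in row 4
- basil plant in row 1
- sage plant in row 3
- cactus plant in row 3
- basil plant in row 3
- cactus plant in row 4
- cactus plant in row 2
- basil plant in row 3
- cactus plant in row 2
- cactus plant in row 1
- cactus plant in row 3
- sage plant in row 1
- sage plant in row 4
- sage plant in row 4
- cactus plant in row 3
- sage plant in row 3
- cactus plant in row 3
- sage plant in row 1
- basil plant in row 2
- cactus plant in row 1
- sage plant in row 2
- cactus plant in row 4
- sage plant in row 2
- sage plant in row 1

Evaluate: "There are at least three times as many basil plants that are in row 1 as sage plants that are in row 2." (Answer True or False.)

False

|basil plants in row 1| = 1.
|sage plants in row 2| = 3.
The claim requires 1 ≥ 3 × 3 = 9, which does not hold.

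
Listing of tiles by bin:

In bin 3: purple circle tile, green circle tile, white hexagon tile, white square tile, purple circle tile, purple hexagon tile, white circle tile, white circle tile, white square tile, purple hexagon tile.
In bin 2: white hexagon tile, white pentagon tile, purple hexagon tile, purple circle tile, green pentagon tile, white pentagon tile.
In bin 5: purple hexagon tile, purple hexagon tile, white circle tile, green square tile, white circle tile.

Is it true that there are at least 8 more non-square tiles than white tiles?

True

|non-square tiles| = 18.
|white tiles| = 10.
The claim requires 18 − 10 = 8 ≥ 8, which holds.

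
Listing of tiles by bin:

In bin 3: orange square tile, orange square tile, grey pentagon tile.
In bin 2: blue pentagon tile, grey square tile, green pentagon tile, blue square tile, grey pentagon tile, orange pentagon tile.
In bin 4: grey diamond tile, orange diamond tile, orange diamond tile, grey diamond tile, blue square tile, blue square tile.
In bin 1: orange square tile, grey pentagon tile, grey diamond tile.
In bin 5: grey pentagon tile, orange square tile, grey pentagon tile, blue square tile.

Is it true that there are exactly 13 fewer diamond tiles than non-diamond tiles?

False

diamond tiles: 5.
non-diamond tiles: 17.
The claim requires 17 − 5 (= 12) to equal 13, which does not hold.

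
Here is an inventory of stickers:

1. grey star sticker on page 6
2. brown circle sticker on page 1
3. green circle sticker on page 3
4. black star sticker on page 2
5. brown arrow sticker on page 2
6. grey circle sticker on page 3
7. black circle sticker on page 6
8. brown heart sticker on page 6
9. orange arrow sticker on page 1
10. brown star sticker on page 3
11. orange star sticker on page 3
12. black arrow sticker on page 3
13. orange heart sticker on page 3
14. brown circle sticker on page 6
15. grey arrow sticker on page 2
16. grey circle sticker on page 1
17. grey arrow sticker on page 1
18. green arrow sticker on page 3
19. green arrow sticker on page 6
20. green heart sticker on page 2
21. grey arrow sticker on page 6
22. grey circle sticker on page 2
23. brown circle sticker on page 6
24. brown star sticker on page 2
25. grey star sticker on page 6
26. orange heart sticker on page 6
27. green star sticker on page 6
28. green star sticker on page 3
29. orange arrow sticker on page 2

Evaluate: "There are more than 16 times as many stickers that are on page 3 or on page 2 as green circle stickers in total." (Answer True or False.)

False

stickers on page 3 or on page 2: 15.
green circle stickers: 1.
The claim requires 15 > 16 × 1 = 16, which does not hold.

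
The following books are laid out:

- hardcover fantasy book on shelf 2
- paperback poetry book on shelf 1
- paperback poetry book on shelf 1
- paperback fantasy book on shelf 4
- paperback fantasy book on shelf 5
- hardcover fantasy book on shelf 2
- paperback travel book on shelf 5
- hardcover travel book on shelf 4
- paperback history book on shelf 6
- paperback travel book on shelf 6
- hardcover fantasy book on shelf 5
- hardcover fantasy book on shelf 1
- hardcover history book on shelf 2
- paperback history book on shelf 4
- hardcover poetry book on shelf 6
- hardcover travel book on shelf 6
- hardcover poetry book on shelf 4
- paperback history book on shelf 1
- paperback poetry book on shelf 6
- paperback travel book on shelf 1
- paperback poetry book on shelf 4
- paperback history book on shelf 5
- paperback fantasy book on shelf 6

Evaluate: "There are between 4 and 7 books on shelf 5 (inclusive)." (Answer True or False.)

|books on shelf 5| = 4.
The claim requires 4 ≤ 4 ≤ 7, which holds.

True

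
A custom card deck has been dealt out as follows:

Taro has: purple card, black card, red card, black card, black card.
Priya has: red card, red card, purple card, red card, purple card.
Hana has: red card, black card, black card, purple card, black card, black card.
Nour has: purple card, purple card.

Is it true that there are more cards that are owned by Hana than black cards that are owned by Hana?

|cards owned by Hana| = 6.
|black cards owned by Hana| = 4.
The claim requires 6 > 4, which holds.

True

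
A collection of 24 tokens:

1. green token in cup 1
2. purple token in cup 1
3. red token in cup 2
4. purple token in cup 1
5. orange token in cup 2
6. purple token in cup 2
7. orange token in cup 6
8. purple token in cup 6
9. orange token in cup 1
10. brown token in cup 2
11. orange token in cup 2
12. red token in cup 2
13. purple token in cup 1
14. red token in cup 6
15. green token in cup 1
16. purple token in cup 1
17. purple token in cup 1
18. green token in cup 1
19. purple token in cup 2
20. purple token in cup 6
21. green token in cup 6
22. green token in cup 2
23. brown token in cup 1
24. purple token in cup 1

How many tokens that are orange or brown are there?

6

brown: 2; orange: 4; together 2 + 4 = 6.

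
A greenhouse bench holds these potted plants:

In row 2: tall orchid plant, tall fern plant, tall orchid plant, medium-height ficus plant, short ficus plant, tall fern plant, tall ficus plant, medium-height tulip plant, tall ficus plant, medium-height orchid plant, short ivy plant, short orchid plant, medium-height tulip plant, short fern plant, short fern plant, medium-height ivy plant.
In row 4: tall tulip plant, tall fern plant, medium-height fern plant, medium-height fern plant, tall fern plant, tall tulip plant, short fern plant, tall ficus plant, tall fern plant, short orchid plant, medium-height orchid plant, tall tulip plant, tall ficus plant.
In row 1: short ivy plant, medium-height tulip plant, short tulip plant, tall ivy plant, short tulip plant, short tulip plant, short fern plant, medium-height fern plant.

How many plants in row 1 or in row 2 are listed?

24

in row 1: 8; in row 2: 16; together 8 + 16 = 24.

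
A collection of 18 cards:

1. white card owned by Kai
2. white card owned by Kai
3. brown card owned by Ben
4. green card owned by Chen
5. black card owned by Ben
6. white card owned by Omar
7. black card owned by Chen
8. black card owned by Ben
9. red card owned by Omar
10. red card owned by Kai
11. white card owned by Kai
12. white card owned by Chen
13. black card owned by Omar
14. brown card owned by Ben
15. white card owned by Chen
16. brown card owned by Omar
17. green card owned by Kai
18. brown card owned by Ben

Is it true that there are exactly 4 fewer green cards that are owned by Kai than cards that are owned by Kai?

True

Count of green cards owned by Kai: 1.
Count of cards owned by Kai: 5.
The claim requires 5 − 1 (= 4) to equal 4, which holds.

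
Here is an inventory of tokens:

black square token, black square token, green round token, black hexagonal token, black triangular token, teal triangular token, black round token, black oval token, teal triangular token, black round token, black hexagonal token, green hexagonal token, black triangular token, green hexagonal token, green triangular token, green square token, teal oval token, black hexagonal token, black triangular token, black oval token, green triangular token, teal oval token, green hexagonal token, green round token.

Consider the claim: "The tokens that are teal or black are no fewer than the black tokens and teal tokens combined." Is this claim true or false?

True

|tokens that are teal or black| = 16.
black tokens: 12; teal tokens: 4; combined: 12 + 4 = 16.
The claim requires 16 ≥ 16, which holds.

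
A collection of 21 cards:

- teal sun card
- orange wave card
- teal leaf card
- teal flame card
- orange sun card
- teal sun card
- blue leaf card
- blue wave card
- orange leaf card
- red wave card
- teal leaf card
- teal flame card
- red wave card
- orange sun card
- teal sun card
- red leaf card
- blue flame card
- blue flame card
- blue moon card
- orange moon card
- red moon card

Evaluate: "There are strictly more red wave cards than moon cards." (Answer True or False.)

False

|red wave cards| = 2.
|moon cards| = 3.
The claim requires 2 > 3, which does not hold.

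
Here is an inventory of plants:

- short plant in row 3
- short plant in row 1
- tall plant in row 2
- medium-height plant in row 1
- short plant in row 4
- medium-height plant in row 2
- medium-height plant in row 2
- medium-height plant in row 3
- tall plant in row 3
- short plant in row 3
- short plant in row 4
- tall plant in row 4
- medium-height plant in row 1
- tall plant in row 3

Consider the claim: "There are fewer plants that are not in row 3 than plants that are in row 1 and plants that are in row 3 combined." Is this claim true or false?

False

There are 9 plants that are not in row 3.
plants in row 1: 3; plants in row 3: 5; combined: 3 + 5 = 8.
The claim requires 9 < 8, which does not hold.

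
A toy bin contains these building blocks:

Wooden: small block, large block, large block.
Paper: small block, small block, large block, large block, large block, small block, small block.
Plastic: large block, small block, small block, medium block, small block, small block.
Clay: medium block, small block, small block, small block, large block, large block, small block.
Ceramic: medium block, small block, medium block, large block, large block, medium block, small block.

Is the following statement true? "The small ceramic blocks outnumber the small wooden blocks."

small ceramic blocks: 2.
small wooden blocks: 1.
The claim requires 2 > 1, which holds.

True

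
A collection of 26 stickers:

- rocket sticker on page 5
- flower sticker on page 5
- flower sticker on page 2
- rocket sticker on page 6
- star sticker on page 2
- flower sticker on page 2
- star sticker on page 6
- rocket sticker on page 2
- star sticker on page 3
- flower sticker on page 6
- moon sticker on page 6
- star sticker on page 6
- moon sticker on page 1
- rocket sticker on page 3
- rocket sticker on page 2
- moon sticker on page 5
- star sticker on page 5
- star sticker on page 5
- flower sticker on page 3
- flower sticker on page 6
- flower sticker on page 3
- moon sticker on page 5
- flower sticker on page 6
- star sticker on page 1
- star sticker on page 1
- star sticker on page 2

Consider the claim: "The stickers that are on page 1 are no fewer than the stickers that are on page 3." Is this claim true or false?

There are 3 stickers on page 1.
There are 4 stickers on page 3.
The claim requires 3 ≥ 4, which does not hold.

False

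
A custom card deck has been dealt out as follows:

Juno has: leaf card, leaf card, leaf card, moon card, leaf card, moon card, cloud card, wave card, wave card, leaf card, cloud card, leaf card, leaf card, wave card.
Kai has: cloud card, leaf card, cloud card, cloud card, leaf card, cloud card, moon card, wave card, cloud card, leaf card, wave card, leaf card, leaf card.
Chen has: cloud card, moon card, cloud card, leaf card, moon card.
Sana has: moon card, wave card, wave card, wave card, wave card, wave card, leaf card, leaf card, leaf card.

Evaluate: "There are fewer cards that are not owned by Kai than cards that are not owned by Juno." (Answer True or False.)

False

cards that are not owned by Kai: 28.
cards that are not owned by Juno: 27.
The claim requires 28 < 27, which does not hold.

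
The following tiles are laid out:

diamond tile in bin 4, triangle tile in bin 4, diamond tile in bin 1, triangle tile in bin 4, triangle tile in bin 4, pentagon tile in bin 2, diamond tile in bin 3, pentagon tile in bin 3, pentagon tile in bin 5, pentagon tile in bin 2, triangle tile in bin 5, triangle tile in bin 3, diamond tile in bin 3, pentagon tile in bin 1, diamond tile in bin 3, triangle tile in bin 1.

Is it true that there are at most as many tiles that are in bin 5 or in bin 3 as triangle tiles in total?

|tiles in bin 5 or in bin 3| = 7.
|triangle tiles| = 6.
The claim requires 7 ≤ 6, which does not hold.

False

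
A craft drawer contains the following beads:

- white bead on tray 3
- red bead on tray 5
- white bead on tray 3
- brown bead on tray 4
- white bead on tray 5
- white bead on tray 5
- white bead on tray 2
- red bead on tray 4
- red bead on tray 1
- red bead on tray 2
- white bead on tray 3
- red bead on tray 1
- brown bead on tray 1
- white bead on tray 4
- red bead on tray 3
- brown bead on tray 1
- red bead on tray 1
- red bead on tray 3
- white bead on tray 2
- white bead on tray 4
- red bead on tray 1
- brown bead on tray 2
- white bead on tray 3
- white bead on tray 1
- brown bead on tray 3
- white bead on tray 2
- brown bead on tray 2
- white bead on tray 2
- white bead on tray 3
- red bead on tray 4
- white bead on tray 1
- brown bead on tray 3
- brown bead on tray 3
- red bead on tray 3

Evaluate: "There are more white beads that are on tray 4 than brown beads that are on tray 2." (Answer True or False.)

white beads on tray 4: 2.
brown beads on tray 2: 2.
The claim requires 2 > 2, which does not hold.

False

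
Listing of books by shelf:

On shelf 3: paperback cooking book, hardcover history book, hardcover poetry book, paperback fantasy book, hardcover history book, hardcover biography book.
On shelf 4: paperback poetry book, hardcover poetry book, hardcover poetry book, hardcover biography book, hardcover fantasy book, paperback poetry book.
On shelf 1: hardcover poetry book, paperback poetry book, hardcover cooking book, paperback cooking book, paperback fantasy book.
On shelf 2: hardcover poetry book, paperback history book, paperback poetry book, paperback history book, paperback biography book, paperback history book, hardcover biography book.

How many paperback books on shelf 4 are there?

2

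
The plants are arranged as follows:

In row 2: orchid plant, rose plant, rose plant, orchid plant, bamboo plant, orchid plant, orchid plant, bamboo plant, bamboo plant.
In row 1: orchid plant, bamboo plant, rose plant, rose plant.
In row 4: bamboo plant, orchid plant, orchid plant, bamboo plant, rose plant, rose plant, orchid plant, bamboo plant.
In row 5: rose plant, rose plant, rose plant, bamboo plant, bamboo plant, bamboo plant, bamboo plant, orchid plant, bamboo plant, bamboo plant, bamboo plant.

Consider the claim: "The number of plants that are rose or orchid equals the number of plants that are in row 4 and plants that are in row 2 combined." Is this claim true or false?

False

|plants that are rose or orchid| = 18.
plants in row 4: 8; plants in row 2: 9; combined: 8 + 9 = 17.
The claim requires 18 = 17, which does not hold.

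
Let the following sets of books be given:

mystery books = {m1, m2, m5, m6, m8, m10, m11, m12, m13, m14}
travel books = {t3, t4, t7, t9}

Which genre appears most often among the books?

mystery

Counts by genre: mystery 10, travel 4.
The maximum is 10, held uniquely by mystery.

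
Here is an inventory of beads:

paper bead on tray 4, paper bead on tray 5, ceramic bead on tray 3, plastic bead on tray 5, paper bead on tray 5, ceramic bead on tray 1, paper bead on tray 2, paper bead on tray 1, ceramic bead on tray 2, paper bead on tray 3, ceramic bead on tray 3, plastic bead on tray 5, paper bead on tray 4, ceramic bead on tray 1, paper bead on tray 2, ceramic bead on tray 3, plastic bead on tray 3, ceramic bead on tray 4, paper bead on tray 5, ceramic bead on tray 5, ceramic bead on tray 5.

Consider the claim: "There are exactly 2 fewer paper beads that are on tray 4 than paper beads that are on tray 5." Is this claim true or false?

False

|paper beads on tray 4| = 2.
|paper beads on tray 5| = 3.
The claim requires 3 − 2 (= 1) to equal 2, which does not hold.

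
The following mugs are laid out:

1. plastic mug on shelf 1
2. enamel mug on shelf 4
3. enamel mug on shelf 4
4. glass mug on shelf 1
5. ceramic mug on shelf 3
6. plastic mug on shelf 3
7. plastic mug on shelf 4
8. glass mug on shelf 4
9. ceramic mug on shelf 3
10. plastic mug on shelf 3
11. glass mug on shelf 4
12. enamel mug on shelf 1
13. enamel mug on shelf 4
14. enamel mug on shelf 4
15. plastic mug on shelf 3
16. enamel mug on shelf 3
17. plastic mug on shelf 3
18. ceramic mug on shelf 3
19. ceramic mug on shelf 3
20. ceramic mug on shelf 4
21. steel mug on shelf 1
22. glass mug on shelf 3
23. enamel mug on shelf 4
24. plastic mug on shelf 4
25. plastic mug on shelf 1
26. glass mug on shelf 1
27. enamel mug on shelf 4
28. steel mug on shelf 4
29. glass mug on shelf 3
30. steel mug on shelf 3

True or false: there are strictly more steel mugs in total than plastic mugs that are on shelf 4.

True

|steel mugs| = 3.
|plastic mugs on shelf 4| = 2.
The claim requires 3 > 2, which holds.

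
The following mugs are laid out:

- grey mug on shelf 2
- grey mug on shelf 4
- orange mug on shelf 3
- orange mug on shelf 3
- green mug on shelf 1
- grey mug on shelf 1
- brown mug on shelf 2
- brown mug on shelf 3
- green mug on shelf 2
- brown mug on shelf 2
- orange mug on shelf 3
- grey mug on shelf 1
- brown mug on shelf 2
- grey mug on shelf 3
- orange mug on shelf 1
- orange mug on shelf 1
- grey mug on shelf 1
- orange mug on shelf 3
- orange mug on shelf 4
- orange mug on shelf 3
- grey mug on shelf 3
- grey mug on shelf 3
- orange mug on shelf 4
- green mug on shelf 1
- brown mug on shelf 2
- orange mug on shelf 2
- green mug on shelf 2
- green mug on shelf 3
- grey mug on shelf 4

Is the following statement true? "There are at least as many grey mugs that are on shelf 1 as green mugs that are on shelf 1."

|grey mugs on shelf 1| = 3.
|green mugs on shelf 1| = 2.
The claim requires 3 ≥ 2, which holds.

True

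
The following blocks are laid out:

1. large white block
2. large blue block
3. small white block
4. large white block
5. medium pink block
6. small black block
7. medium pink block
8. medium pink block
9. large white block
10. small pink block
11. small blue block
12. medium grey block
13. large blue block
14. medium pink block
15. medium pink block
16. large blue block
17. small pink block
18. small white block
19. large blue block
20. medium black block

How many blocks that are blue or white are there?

10

blue: 5; white: 5; together 5 + 5 = 10.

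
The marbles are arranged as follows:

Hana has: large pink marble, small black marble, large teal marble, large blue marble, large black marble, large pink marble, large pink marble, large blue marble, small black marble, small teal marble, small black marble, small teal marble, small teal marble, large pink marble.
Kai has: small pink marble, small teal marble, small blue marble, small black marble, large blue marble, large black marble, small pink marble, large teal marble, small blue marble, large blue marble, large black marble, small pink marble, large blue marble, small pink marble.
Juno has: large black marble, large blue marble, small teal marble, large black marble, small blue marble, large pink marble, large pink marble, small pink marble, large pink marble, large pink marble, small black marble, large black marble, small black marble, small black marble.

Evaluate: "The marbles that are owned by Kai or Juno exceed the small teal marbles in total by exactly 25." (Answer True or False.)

|marbles owned by Kai or Juno| = 28.
|small teal marbles| = 5.
The claim requires 28 − 5 (= 23) to equal 25, which does not hold.

False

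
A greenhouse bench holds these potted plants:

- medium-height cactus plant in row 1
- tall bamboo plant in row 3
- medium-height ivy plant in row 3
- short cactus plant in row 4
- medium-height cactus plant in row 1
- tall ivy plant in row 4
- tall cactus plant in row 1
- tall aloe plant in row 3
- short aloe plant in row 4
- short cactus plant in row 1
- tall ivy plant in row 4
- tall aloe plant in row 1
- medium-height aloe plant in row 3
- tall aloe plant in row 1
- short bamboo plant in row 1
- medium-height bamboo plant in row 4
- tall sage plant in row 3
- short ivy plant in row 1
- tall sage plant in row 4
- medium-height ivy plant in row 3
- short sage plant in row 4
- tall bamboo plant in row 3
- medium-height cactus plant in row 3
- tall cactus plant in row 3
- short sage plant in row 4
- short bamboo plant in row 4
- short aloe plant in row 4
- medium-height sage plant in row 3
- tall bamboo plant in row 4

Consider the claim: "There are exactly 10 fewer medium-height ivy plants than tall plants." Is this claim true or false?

True

There are 2 medium-height ivy plants.
There are 12 tall plants.
The claim requires 12 − 2 (= 10) to equal 10, which holds.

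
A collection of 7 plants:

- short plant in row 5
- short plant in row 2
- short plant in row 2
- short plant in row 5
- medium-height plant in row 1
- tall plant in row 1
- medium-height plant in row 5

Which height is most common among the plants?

short

Counts by height: short 4, medium-height 2, tall 1.
The maximum is 4, held uniquely by short.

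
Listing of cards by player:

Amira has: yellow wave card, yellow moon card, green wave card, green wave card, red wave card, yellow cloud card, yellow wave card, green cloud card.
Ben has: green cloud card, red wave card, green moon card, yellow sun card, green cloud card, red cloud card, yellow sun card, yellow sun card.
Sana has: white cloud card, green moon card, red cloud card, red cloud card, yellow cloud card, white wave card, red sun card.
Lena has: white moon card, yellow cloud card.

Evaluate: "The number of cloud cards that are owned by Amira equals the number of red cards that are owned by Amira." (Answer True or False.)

False

cloud cards owned by Amira: 2.
red cards owned by Amira: 1.
The claim requires 2 = 1, which does not hold.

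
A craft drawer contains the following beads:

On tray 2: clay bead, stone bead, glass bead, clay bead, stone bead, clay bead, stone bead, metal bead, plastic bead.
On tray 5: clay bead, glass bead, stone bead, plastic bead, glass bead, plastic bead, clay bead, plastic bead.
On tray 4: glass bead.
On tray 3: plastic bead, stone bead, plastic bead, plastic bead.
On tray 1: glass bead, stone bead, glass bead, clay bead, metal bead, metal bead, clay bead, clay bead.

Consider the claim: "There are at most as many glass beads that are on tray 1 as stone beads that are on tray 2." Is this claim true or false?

There are 2 glass beads on tray 1.
There are 3 stone beads on tray 2.
The claim requires 2 ≤ 3, which holds.

True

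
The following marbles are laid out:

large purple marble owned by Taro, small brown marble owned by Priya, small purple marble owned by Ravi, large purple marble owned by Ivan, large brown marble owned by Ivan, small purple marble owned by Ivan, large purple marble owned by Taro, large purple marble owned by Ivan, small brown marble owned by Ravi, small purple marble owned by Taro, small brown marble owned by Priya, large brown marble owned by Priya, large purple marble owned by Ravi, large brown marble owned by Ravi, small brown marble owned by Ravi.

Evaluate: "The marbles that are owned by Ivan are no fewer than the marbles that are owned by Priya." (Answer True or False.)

True

marbles owned by Ivan: 4.
marbles owned by Priya: 3.
The claim requires 4 ≥ 3, which holds.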